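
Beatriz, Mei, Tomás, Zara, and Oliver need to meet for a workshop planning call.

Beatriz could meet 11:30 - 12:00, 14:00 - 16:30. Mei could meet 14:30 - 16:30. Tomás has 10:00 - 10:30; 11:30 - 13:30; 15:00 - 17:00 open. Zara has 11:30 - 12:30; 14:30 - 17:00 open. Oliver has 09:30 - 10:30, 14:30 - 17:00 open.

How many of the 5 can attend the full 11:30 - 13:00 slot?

Tomás can make the full 11:30-13:00 slot — that's 1.

1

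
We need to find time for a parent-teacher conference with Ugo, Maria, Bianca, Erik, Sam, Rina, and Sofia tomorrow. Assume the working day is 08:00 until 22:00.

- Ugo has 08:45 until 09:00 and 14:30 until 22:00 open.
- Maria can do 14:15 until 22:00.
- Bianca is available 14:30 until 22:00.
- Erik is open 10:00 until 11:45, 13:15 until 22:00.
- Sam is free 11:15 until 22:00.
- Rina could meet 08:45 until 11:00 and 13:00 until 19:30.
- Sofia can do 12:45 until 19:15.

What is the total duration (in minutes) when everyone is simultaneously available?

Ugo ∩ Maria: 14:30-22:00.
Ugo ∩ Maria ∩ Bianca: 14:30-22:00.
Ugo ∩ Maria ∩ Bianca ∩ Erik: 14:30-22:00.
Ugo ∩ Maria ∩ Bianca ∩ Erik ∩ Sam: 14:30-22:00.
Ugo ∩ Maria ∩ Bianca ∩ Erik ∩ Sam ∩ Rina: 14:30-19:30.
Ugo ∩ Maria ∩ Bianca ∩ Erik ∩ Sam ∩ Rina ∩ Sofia: 14:30-19:15.
That's a single block of 285 minutes.

285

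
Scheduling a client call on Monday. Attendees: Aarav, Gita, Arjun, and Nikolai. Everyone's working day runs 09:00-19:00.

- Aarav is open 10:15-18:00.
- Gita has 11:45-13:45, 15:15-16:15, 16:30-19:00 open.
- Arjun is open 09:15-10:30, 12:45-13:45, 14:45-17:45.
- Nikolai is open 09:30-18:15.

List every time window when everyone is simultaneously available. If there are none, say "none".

12:45-13:45, 15:15-16:15, 16:30-17:45

Aarav ∩ Gita: 11:45-13:45, 15:15-16:15, 16:30-18:00.
Aarav ∩ Gita ∩ Arjun: 12:45-13:45, 15:15-16:15, 16:30-17:45.
Aarav ∩ Gita ∩ Arjun ∩ Nikolai: 12:45-13:45, 15:15-16:15, 16:30-17:45.
Those are the intersection windows.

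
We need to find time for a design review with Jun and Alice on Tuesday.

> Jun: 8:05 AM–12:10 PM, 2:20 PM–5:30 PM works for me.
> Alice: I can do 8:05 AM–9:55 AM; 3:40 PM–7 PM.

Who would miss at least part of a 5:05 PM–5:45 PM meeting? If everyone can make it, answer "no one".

Jun

Jun: not fully free for 17:05-17:45. Alice: free for 17:05-17:45.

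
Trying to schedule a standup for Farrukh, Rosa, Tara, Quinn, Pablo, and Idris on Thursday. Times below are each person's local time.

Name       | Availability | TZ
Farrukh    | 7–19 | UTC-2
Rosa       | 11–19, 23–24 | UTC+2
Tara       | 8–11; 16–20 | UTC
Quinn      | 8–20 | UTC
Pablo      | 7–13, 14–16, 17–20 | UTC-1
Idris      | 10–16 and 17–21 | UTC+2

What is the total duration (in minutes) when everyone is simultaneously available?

180

Farrukh in UTC: 09:00-21:00 (add 2h to convert from UTC-2).
Rosa in UTC: 09:00-17:00, 21:00-22:00 (subtract 2h to convert from UTC+2).
Tara in UTC: 08:00-11:00, 16:00-20:00.
Quinn in UTC: 08:00-20:00.
Pablo in UTC: 08:00-14:00, 15:00-17:00, 18:00-21:00 (add 1h to convert from UTC-1).
Idris in UTC: 08:00-14:00, 15:00-19:00 (subtract 2h to convert from UTC+2).
Farrukh ∩ Rosa: 09:00-17:00.
Farrukh ∩ Rosa ∩ Tara: 09:00-11:00, 16:00-17:00.
Farrukh ∩ Rosa ∩ Tara ∩ Quinn: 09:00-11:00, 16:00-17:00.
Farrukh ∩ Rosa ∩ Tara ∩ Quinn ∩ Pablo: 09:00-11:00, 16:00-17:00.
Farrukh ∩ Rosa ∩ Tara ∩ Quinn ∩ Pablo ∩ Idris: 09:00-11:00, 16:00-17:00.
Those are the intersection windows.
Summing the common windows: 120 + 60 = 180 minutes.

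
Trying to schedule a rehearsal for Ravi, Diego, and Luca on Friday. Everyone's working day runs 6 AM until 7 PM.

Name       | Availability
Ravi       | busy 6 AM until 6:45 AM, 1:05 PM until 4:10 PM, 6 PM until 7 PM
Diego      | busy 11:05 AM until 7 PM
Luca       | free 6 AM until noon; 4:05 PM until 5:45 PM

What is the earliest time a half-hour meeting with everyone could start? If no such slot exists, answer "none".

Ravi free: 06:45-13:05, 16:10-18:00 (invert busy blocks within the working day).
Diego free: 06:00-11:05 (invert busy blocks within the working day).
Luca free: 06:00-12:00, 16:05-17:45.
Ravi ∩ Diego: 06:45-11:05.
Ravi ∩ Diego ∩ Luca: 06:45-11:05.
The first common window of at least 30 minutes is 06:45-11:05, so the earliest start is 06:45.

06:45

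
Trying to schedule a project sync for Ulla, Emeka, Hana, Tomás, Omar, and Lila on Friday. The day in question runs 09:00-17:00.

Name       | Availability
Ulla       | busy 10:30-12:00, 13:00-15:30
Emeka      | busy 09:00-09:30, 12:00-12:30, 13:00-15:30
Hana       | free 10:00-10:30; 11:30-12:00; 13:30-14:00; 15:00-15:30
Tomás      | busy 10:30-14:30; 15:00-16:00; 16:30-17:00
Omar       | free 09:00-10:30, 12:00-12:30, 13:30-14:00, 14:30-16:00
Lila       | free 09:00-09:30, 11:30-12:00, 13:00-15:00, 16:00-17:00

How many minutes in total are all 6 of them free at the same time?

Ulla free: 09:00-10:30, 12:00-13:00, 15:30-17:00 (invert busy blocks within the working day).
Emeka free: 09:30-12:00, 12:30-13:00, 15:30-17:00 (invert busy blocks within the working day).
Hana free: 10:00-10:30, 11:30-12:00, 13:30-14:00, 15:00-15:30.
Tomás free: 09:00-10:30, 14:30-15:00, 16:00-16:30 (invert busy blocks within the working day).
Omar free: 09:00-10:30, 12:00-12:30, 13:30-14:00, 14:30-16:00.
Lila free: 09:00-09:30, 11:30-12:00, 13:00-15:00, 16:00-17:00.
Ulla ∩ Emeka: 09:30-10:30, 12:30-13:00, 15:30-17:00.
Ulla ∩ Emeka ∩ Hana: 10:00-10:30.
Ulla ∩ Emeka ∩ Hana ∩ Tomás: 10:00-10:30.
Ulla ∩ Emeka ∩ Hana ∩ Tomás ∩ Omar: 10:00-10:30.
Ulla ∩ Emeka ∩ Hana ∩ Tomás ∩ Omar ∩ Lila: ∅.
There is no time when everyone is free.
There is no common window, so the total is 0 minutes.

0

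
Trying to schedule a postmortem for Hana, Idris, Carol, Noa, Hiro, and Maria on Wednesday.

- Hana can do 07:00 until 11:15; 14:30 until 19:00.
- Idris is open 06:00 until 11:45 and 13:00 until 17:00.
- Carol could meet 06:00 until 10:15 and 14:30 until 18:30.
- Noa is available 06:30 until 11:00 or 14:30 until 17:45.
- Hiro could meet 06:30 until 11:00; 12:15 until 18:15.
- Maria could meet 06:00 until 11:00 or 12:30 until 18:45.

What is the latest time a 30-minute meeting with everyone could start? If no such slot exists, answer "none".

Hana ∩ Idris: 07:00-11:15, 14:30-17:00.
Hana ∩ Idris ∩ Carol: 07:00-10:15, 14:30-17:00.
Hana ∩ Idris ∩ Carol ∩ Noa: 07:00-10:15, 14:30-17:00.
Hana ∩ Idris ∩ Carol ∩ Noa ∩ Hiro: 07:00-10:15, 14:30-17:00.
Hana ∩ Idris ∩ Carol ∩ Noa ∩ Hiro ∩ Maria: 07:00-10:15, 14:30-17:00.
The last common window of at least 30 minutes is 14:30-17:00; a 30-minute meeting can start as late as 16:30 and still end by 17:00.

16:30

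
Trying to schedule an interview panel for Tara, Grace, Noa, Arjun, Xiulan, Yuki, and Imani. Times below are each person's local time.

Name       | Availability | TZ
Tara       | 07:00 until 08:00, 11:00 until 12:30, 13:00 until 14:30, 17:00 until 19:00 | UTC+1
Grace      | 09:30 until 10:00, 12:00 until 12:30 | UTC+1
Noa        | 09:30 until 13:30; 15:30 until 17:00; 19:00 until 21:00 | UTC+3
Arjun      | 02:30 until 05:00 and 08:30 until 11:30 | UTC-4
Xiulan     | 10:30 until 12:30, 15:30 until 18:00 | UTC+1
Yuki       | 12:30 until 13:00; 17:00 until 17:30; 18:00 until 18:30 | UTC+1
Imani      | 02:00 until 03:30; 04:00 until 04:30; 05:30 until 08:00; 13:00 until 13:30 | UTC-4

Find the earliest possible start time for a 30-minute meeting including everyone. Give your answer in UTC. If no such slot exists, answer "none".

none

Tara in UTC: 06:00-07:00, 10:00-11:30, 12:00-13:30, 16:00-18:00 (subtract 1h to convert from UTC+1).
Grace in UTC: 08:30-09:00, 11:00-11:30 (subtract 1h to convert from UTC+1).
Noa in UTC: 06:30-10:30, 12:30-14:00, 16:00-18:00 (subtract 3h to convert from UTC+3).
Arjun in UTC: 06:30-09:00, 12:30-15:30 (add 4h to convert from UTC-4).
Xiulan in UTC: 09:30-11:30, 14:30-17:00 (subtract 1h to convert from UTC+1).
Yuki in UTC: 11:30-12:00, 16:00-16:30, 17:00-17:30 (subtract 1h to convert from UTC+1).
Imani in UTC: 06:00-07:30, 08:00-08:30, 09:30-12:00, 17:00-17:30 (add 4h to convert from UTC-4).
Tara ∩ Grace: 11:00-11:30.
Tara ∩ Grace ∩ Noa: ∅.
Tara ∩ Grace ∩ Noa ∩ Arjun: ∅.
Tara ∩ Grace ∩ Noa ∩ Arjun ∩ Xiulan: ∅.
Tara ∩ Grace ∩ Noa ∩ Arjun ∩ Xiulan ∩ Yuki: ∅.
Tara ∩ Grace ∩ Noa ∩ Arjun ∩ Xiulan ∩ Yuki ∩ Imani: ∅.
There is no time when everyone is free.
No common window is at least 30 minutes long.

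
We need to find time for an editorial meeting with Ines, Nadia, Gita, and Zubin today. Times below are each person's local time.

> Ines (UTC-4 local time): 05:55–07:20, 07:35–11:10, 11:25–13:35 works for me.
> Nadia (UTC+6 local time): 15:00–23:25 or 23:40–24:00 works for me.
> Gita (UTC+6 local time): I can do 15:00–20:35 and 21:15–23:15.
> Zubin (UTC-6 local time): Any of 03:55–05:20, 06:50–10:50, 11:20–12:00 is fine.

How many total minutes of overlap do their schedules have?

Ines in UTC: 09:55-11:20, 11:35-15:10, 15:25-17:35 (add 4h to convert from UTC-4).
Nadia in UTC: 09:00-17:25, 17:40-18:00 (subtract 6h to convert from UTC+6).
Gita in UTC: 09:00-14:35, 15:15-17:15 (subtract 6h to convert from UTC+6).
Zubin in UTC: 09:55-11:20, 12:50-16:50, 17:20-18:00 (add 6h to convert from UTC-6).
Ines ∩ Nadia: 09:55-11:20, 11:35-15:10, 15:25-17:25.
Ines ∩ Nadia ∩ Gita: 09:55-11:20, 11:35-14:35, 15:25-17:15.
Ines ∩ Nadia ∩ Gita ∩ Zubin: 09:55-11:20, 12:50-14:35, 15:25-16:50.
Summing the common windows: 85 + 105 + 85 = 275 minutes.

275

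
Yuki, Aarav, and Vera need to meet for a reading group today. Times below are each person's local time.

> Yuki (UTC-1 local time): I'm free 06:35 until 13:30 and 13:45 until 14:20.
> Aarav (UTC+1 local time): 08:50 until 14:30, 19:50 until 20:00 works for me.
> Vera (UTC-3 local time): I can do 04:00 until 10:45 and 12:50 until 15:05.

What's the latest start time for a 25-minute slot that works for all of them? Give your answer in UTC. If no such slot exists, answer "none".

Yuki in UTC: 07:35-14:30, 14:45-15:20 (add 1h to convert from UTC-1).
Aarav in UTC: 07:50-13:30, 18:50-19:00 (subtract 1h to convert from UTC+1).
Vera in UTC: 07:00-13:45, 15:50-18:05 (add 3h to convert from UTC-3).
Yuki ∩ Aarav: 07:50-13:30.
Yuki ∩ Aarav ∩ Vera: 07:50-13:30.
The last common window of at least 25 minutes is 07:50-13:30; a 25-minute meeting can start as late as 13:05 and still end by 13:30.

13:05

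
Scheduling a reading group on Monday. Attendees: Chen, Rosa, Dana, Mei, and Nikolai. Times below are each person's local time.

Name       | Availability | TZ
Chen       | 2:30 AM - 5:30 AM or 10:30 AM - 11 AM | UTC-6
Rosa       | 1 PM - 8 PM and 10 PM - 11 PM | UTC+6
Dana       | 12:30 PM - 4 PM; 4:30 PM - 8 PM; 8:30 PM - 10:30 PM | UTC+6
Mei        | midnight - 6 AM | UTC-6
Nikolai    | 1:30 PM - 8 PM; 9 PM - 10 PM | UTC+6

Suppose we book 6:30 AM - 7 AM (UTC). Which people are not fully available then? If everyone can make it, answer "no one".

Chen, Nikolai, Rosa

Chen in UTC: 08:30-11:30, 16:30-17:00 (add 6h to convert from UTC-6).
Rosa in UTC: 07:00-14:00, 16:00-17:00 (subtract 6h to convert from UTC+6).
Dana in UTC: 06:30-10:00, 10:30-14:00, 14:30-16:30 (subtract 6h to convert from UTC+6).
Mei in UTC: 06:00-12:00 (add 6h to convert from UTC-6).
Nikolai in UTC: 07:30-14:00, 15:00-16:00 (subtract 6h to convert from UTC+6).
Chen: not fully free for 06:30-07:00. Rosa: not fully free for 06:30-07:00. Dana: free for 06:30-07:00. Mei: free for 06:30-07:00. Nikolai: not fully free for 06:30-07:00.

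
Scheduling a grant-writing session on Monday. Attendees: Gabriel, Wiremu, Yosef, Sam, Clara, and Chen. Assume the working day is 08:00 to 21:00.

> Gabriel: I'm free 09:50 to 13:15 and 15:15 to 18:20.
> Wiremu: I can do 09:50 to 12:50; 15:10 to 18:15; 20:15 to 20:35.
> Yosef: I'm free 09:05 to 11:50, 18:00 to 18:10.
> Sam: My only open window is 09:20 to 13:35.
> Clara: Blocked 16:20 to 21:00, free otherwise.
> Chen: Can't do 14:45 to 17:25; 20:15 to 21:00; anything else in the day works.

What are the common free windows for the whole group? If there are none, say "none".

Gabriel free: 09:50-13:15, 15:15-18:20.
Wiremu free: 09:50-12:50, 15:10-18:15, 20:15-20:35.
Yosef free: 09:05-11:50, 18:00-18:10.
Sam free: 09:20-13:35.
Clara free: 08:00-16:20 (invert busy blocks within the working day).
Chen free: 08:00-14:45, 17:25-20:15 (invert busy blocks within the working day).
Gabriel ∩ Wiremu: 09:50-12:50, 15:15-18:15.
Gabriel ∩ Wiremu ∩ Yosef: 09:50-11:50, 18:00-18:10.
Gabriel ∩ Wiremu ∩ Yosef ∩ Sam: 09:50-11:50.
Gabriel ∩ Wiremu ∩ Yosef ∩ Sam ∩ Clara: 09:50-11:50.
Gabriel ∩ Wiremu ∩ Yosef ∩ Sam ∩ Clara ∩ Chen: 09:50-11:50.

09:50-11:50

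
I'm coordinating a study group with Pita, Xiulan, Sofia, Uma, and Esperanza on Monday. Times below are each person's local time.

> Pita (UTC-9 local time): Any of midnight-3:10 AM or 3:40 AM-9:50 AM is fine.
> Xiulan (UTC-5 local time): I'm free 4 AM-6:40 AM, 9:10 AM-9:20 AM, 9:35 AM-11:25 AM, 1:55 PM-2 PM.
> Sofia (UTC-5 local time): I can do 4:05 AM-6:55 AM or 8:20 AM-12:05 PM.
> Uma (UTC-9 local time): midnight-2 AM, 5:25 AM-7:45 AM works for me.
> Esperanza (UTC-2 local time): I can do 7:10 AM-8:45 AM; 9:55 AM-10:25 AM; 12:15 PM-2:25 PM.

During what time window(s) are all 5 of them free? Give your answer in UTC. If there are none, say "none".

09:10-10:45, 14:35-16:25

Pita in UTC: 09:00-12:10, 12:40-18:50 (add 9h to convert from UTC-9).
Xiulan in UTC: 09:00-11:40, 14:10-14:20, 14:35-16:25, 18:55-19:00 (add 5h to convert from UTC-5).
Sofia in UTC: 09:05-11:55, 13:20-17:05 (add 5h to convert from UTC-5).
Uma in UTC: 09:00-11:00, 14:25-16:45 (add 9h to convert from UTC-9).
Esperanza in UTC: 09:10-10:45, 11:55-12:25, 14:15-16:25 (add 2h to convert from UTC-2).
Pita ∩ Xiulan: 09:00-11:40, 14:10-14:20, 14:35-16:25.
Pita ∩ Xiulan ∩ Sofia: 09:05-11:40, 14:10-14:20, 14:35-16:25.
Pita ∩ Xiulan ∩ Sofia ∩ Uma: 09:05-11:00, 14:35-16:25.
Pita ∩ Xiulan ∩ Sofia ∩ Uma ∩ Esperanza: 09:10-10:45, 14:35-16:25.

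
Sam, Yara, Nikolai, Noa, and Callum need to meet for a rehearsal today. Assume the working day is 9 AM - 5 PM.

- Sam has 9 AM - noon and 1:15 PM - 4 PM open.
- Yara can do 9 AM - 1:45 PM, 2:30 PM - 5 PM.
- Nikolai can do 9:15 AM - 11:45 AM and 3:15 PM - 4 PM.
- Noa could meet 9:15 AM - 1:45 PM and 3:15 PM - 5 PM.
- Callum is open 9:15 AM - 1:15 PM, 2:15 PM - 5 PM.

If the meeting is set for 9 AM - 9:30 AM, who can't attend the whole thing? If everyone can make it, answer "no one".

Callum, Nikolai, Noa

Sam: free for 09:00-09:30. Yara: free for 09:00-09:30. Nikolai: not fully free for 09:00-09:30. Noa: not fully free for 09:00-09:30. Callum: not fully free for 09:00-09:30.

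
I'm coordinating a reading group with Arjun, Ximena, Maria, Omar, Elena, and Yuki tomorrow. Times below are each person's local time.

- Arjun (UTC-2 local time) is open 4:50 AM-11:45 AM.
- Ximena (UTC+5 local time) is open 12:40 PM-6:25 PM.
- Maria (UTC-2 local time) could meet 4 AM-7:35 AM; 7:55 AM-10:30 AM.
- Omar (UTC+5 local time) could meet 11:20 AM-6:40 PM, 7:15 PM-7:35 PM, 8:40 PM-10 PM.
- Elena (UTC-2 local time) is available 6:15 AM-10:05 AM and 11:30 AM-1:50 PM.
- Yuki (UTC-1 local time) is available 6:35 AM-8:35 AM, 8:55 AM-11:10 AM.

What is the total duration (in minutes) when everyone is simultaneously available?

Arjun in UTC: 06:50-13:45 (add 2h to convert from UTC-2).
Ximena in UTC: 07:40-13:25 (subtract 5h to convert from UTC+5).
Maria in UTC: 06:00-09:35, 09:55-12:30 (add 2h to convert from UTC-2).
Omar in UTC: 06:20-13:40, 14:15-14:35, 15:40-17:00 (subtract 5h to convert from UTC+5).
Elena in UTC: 08:15-12:05, 13:30-15:50 (add 2h to convert from UTC-2).
Yuki in UTC: 07:35-09:35, 09:55-12:10 (add 1h to convert from UTC-1).
Arjun ∩ Ximena: 07:40-13:25.
Arjun ∩ Ximena ∩ Maria: 07:40-09:35, 09:55-12:30.
Arjun ∩ Ximena ∩ Maria ∩ Omar: 07:40-09:35, 09:55-12:30.
Arjun ∩ Ximena ∩ Maria ∩ Omar ∩ Elena: 08:15-09:35, 09:55-12:05.
Arjun ∩ Ximena ∩ Maria ∩ Omar ∩ Elena ∩ Yuki: 08:15-09:35, 09:55-12:05.
Those are the intersection windows.
Summing the common windows: 80 + 130 = 210 minutes.

210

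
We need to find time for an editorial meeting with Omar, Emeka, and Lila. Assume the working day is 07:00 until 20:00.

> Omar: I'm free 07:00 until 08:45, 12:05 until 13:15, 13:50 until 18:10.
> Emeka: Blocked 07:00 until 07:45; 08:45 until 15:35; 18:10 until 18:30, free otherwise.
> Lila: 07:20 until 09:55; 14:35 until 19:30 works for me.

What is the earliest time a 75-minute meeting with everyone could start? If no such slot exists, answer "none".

15:35

Omar free: 07:00-08:45, 12:05-13:15, 13:50-18:10.
Emeka free: 07:45-08:45, 15:35-18:10, 18:30-20:00 (invert busy blocks within the working day).
Lila free: 07:20-09:55, 14:35-19:30.
Omar ∩ Emeka: 07:45-08:45, 15:35-18:10.
Omar ∩ Emeka ∩ Lila: 07:45-08:45, 15:35-18:10.
The first common window of at least 75 minutes is 15:35-18:10, so the earliest start is 15:35.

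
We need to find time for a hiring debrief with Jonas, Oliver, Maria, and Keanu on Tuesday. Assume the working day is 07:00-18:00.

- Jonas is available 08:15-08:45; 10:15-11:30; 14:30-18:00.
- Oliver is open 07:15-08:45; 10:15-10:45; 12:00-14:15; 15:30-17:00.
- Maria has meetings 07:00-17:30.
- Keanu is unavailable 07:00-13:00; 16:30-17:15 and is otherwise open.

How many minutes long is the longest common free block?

Jonas free: 08:15-08:45, 10:15-11:30, 14:30-18:00.
Oliver free: 07:15-08:45, 10:15-10:45, 12:00-14:15, 15:30-17:00.
Maria free: 17:30-18:00 (invert busy blocks within the working day).
Keanu free: 13:00-16:30, 17:15-18:00 (invert busy blocks within the working day).
Jonas ∩ Oliver: 08:15-08:45, 10:15-10:45, 15:30-17:00.
Jonas ∩ Oliver ∩ Maria: ∅.
Jonas ∩ Oliver ∩ Maria ∩ Keanu: ∅.
There is no time when everyone is free.
No common window exists, so the longest block is 0 minutes.

0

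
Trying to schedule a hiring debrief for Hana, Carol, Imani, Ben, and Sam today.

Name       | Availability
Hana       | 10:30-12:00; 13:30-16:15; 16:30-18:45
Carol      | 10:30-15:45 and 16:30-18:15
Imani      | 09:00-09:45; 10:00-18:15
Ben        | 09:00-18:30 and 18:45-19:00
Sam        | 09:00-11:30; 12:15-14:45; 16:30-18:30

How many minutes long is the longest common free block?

105

Hana ∩ Carol: 10:30-12:00, 13:30-15:45, 16:30-18:15.
Hana ∩ Carol ∩ Imani: 10:30-12:00, 13:30-15:45, 16:30-18:15.
Hana ∩ Carol ∩ Imani ∩ Ben: 10:30-12:00, 13:30-15:45, 16:30-18:15.
Hana ∩ Carol ∩ Imani ∩ Ben ∩ Sam: 10:30-11:30, 13:30-14:45, 16:30-18:15.
Those are the intersection windows.
The longest is 16:30-18:15 at 105 minutes.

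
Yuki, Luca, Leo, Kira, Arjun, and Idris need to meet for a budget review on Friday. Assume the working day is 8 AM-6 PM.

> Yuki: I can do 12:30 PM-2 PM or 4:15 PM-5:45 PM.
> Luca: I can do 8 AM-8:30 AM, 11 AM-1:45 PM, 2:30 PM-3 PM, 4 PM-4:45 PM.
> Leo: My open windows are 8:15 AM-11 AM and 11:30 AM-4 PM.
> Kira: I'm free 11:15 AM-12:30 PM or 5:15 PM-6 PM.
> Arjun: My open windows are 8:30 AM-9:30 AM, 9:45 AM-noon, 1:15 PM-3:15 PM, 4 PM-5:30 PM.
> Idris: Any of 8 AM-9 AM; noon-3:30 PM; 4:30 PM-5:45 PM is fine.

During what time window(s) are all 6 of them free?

Yuki ∩ Luca: 12:30-13:45, 16:15-16:45.
Yuki ∩ Luca ∩ Leo: 12:30-13:45.
Yuki ∩ Luca ∩ Leo ∩ Kira: ∅.
Yuki ∩ Luca ∩ Leo ∩ Kira ∩ Arjun: ∅.
Yuki ∩ Luca ∩ Leo ∩ Kira ∩ Arjun ∩ Idris: ∅.
There is no time when everyone is free.

none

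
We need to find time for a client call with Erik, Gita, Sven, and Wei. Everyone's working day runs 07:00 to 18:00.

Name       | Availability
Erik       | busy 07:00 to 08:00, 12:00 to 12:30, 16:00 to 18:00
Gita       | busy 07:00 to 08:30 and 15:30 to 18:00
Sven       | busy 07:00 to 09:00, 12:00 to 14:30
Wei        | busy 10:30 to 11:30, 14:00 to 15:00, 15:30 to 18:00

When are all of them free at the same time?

09:00-10:30, 11:30-12:00, 15:00-15:30

Erik free: 08:00-12:00, 12:30-16:00 (invert busy blocks within the working day).
Gita free: 08:30-15:30 (invert busy blocks within the working day).
Sven free: 09:00-12:00, 14:30-18:00 (invert busy blocks within the working day).
Wei free: 07:00-10:30, 11:30-14:00, 15:00-15:30 (invert busy blocks within the working day).
Erik ∩ Gita: 08:30-12:00, 12:30-15:30.
Erik ∩ Gita ∩ Sven: 09:00-12:00, 14:30-15:30.
Erik ∩ Gita ∩ Sven ∩ Wei: 09:00-10:30, 11:30-12:00, 15:00-15:30.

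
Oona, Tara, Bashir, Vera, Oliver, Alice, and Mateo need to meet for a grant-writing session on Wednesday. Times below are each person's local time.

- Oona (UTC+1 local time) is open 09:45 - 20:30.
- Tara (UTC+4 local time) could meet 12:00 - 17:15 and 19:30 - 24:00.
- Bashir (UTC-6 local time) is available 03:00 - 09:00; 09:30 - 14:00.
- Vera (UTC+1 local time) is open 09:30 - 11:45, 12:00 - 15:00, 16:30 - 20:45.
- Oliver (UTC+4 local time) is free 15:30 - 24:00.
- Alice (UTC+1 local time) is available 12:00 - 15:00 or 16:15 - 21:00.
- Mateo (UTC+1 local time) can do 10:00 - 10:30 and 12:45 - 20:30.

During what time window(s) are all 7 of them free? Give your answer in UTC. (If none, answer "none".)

11:45-13:15, 15:30-19:30

Oona in UTC: 08:45-19:30 (subtract 1h to convert from UTC+1).
Tara in UTC: 08:00-13:15, 15:30-20:00 (subtract 4h to convert from UTC+4).
Bashir in UTC: 09:00-15:00, 15:30-20:00 (add 6h to convert from UTC-6).
Vera in UTC: 08:30-10:45, 11:00-14:00, 15:30-19:45 (subtract 1h to convert from UTC+1).
Oliver in UTC: 11:30-20:00 (subtract 4h to convert from UTC+4).
Alice in UTC: 11:00-14:00, 15:15-20:00 (subtract 1h to convert from UTC+1).
Mateo in UTC: 09:00-09:30, 11:45-19:30 (subtract 1h to convert from UTC+1).
Oona ∩ Tara: 08:45-13:15, 15:30-19:30.
Oona ∩ Tara ∩ Bashir: 09:00-13:15, 15:30-19:30.
Oona ∩ Tara ∩ Bashir ∩ Vera: 09:00-10:45, 11:00-13:15, 15:30-19:30.
Oona ∩ Tara ∩ Bashir ∩ Vera ∩ Oliver: 11:30-13:15, 15:30-19:30.
Oona ∩ Tara ∩ Bashir ∩ Vera ∩ Oliver ∩ Alice: 11:30-13:15, 15:30-19:30.
Oona ∩ Tara ∩ Bashir ∩ Vera ∩ Oliver ∩ Alice ∩ Mateo: 11:45-13:15, 15:30-19:30.
So the common availability across everyone is 11:45-13:15, 15:30-19:30.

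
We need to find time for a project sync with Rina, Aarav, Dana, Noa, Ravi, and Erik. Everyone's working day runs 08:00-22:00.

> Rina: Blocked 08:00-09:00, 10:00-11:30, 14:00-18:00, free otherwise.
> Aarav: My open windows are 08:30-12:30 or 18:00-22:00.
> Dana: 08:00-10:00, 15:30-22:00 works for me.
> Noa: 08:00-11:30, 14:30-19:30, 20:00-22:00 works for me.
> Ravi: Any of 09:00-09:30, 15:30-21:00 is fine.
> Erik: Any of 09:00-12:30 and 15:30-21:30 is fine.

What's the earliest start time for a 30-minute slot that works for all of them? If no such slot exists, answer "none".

09:00

Rina free: 09:00-10:00, 11:30-14:00, 18:00-22:00 (invert busy blocks within the working day).
Aarav free: 08:30-12:30, 18:00-22:00.
Dana free: 08:00-10:00, 15:30-22:00.
Noa free: 08:00-11:30, 14:30-19:30, 20:00-22:00.
Ravi free: 09:00-09:30, 15:30-21:00.
Erik free: 09:00-12:30, 15:30-21:30.
Rina ∩ Aarav: 09:00-10:00, 11:30-12:30, 18:00-22:00.
Rina ∩ Aarav ∩ Dana: 09:00-10:00, 18:00-22:00.
Rina ∩ Aarav ∩ Dana ∩ Noa: 09:00-10:00, 18:00-19:30, 20:00-22:00.
Rina ∩ Aarav ∩ Dana ∩ Noa ∩ Ravi: 09:00-09:30, 18:00-19:30, 20:00-21:00.
Rina ∩ Aarav ∩ Dana ∩ Noa ∩ Ravi ∩ Erik: 09:00-09:30, 18:00-19:30, 20:00-21:00.
Those are the intersection windows.
The first common window of at least 30 minutes is 09:00-09:30, so the earliest start is 09:00.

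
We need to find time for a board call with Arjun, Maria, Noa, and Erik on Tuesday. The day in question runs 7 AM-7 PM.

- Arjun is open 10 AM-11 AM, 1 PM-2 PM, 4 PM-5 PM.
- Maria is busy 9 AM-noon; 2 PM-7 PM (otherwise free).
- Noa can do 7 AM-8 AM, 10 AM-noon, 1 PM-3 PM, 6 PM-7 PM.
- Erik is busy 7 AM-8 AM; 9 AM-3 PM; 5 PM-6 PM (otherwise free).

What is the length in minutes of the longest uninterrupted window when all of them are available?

Arjun free: 10:00-11:00, 13:00-14:00, 16:00-17:00.
Maria free: 07:00-09:00, 12:00-14:00 (invert busy blocks within the working day).
Noa free: 07:00-08:00, 10:00-12:00, 13:00-15:00, 18:00-19:00.
Erik free: 08:00-09:00, 15:00-17:00, 18:00-19:00 (invert busy blocks within the working day).
Arjun ∩ Maria: 13:00-14:00.
Arjun ∩ Maria ∩ Noa: 13:00-14:00.
Arjun ∩ Maria ∩ Noa ∩ Erik: ∅.
There is no time when everyone is free.
No common window exists, so the longest block is 0 minutes.

0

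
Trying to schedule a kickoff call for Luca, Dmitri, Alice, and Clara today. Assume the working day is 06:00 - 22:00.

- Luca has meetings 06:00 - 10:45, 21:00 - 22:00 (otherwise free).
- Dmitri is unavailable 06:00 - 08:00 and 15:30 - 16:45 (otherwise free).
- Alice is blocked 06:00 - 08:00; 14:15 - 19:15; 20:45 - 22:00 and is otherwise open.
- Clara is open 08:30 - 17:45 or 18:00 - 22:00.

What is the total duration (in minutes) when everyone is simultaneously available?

Luca free: 10:45-21:00 (invert busy blocks within the working day).
Dmitri free: 08:00-15:30, 16:45-22:00 (invert busy blocks within the working day).
Alice free: 08:00-14:15, 19:15-20:45 (invert busy blocks within the working day).
Clara free: 08:30-17:45, 18:00-22:00.
Luca ∩ Dmitri: 10:45-15:30, 16:45-21:00.
Luca ∩ Dmitri ∩ Alice: 10:45-14:15, 19:15-20:45.
Luca ∩ Dmitri ∩ Alice ∩ Clara: 10:45-14:15, 19:15-20:45.
Those are the intersection windows.
Summing the common windows: 210 + 90 = 300 minutes.

300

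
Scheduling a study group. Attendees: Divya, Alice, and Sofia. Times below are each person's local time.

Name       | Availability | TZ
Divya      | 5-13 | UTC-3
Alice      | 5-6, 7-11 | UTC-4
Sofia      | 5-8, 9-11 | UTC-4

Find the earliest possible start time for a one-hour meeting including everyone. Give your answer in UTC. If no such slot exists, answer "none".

Divya in UTC: 08:00-16:00 (add 3h to convert from UTC-3).
Alice in UTC: 09:00-10:00, 11:00-15:00 (add 4h to convert from UTC-4).
Sofia in UTC: 09:00-12:00, 13:00-15:00 (add 4h to convert from UTC-4).
Divya ∩ Alice: 09:00-10:00, 11:00-15:00.
Divya ∩ Alice ∩ Sofia: 09:00-10:00, 11:00-12:00, 13:00-15:00.
Those are the intersection windows.
The first common window of at least 60 minutes is 09:00-10:00, so the earliest start is 09:00.

09:00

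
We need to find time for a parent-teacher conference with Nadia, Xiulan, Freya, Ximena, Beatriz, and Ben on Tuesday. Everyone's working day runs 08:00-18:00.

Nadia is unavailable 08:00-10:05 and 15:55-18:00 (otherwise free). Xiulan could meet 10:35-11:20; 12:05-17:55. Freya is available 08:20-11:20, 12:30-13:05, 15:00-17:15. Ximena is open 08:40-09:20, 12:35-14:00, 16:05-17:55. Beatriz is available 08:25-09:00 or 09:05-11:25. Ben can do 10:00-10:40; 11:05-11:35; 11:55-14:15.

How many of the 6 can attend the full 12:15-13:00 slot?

3

Nadia free: 10:05-15:55 (invert busy blocks within the working day).
Xiulan free: 10:35-11:20, 12:05-17:55.
Freya free: 08:20-11:20, 12:30-13:05, 15:00-17:15.
Ximena free: 08:40-09:20, 12:35-14:00, 16:05-17:55.
Beatriz free: 08:25-09:00, 09:05-11:25.
Ben free: 10:00-10:40, 11:05-11:35, 11:55-14:15.
Nadia, Xiulan, and Ben can make the full 12:15-13:00 slot — that's 3.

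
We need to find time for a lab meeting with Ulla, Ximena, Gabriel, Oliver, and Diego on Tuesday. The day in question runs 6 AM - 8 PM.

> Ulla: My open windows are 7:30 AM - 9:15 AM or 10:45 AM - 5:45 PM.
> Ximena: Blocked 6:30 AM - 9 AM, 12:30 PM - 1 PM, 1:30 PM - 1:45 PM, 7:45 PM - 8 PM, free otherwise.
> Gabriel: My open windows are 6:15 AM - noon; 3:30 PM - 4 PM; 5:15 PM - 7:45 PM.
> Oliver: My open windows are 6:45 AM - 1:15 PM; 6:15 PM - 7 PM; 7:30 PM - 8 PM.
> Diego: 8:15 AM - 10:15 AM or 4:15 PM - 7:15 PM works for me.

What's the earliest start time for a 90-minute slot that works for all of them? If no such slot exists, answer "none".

none

Ulla free: 07:30-09:15, 10:45-17:45.
Ximena free: 06:00-06:30, 09:00-12:30, 13:00-13:30, 13:45-19:45 (invert busy blocks within the working day).
Gabriel free: 06:15-12:00, 15:30-16:00, 17:15-19:45.
Oliver free: 06:45-13:15, 18:15-19:00, 19:30-20:00.
Diego free: 08:15-10:15, 16:15-19:15.
Ulla ∩ Ximena: 09:00-09:15, 10:45-12:30, 13:00-13:30, 13:45-17:45.
Ulla ∩ Ximena ∩ Gabriel: 09:00-09:15, 10:45-12:00, 15:30-16:00, 17:15-17:45.
Ulla ∩ Ximena ∩ Gabriel ∩ Oliver: 09:00-09:15, 10:45-12:00.
Ulla ∩ Ximena ∩ Gabriel ∩ Oliver ∩ Diego: 09:00-09:15.
No common window is at least 90 minutes long.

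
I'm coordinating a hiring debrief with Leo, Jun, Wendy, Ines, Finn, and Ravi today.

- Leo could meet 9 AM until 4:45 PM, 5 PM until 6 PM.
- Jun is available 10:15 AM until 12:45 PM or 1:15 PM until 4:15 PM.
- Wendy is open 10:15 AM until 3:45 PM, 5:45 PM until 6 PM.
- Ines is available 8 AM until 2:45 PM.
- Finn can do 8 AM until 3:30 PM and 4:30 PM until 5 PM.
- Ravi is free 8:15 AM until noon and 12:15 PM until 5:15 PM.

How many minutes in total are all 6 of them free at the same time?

225

Leo ∩ Jun: 10:15-12:45, 13:15-16:15.
Leo ∩ Jun ∩ Wendy: 10:15-12:45, 13:15-15:45.
Leo ∩ Jun ∩ Wendy ∩ Ines: 10:15-12:45, 13:15-14:45.
Leo ∩ Jun ∩ Wendy ∩ Ines ∩ Finn: 10:15-12:45, 13:15-14:45.
Leo ∩ Jun ∩ Wendy ∩ Ines ∩ Finn ∩ Ravi: 10:15-12:00, 12:15-12:45, 13:15-14:45.
So the common availability across everyone is 10:15-12:00, 12:15-12:45, 13:15-14:45.
Summing the common windows: 105 + 30 + 90 = 225 minutes.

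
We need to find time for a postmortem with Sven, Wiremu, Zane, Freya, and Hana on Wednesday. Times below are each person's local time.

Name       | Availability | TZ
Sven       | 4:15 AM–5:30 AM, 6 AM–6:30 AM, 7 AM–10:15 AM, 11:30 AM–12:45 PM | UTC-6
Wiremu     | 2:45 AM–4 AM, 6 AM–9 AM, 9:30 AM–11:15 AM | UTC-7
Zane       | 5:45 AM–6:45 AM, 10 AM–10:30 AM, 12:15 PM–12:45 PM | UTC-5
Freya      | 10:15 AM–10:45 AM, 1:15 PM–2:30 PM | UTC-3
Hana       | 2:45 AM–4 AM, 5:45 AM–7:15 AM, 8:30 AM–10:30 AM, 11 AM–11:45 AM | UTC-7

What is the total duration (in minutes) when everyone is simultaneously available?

Sven in UTC: 10:15-11:30, 12:00-12:30, 13:00-16:15, 17:30-18:45 (add 6h to convert from UTC-6).
Wiremu in UTC: 09:45-11:00, 13:00-16:00, 16:30-18:15 (add 7h to convert from UTC-7).
Zane in UTC: 10:45-11:45, 15:00-15:30, 17:15-17:45 (add 5h to convert from UTC-5).
Freya in UTC: 13:15-13:45, 16:15-17:30 (add 3h to convert from UTC-3).
Hana in UTC: 09:45-11:00, 12:45-14:15, 15:30-17:30, 18:00-18:45 (add 7h to convert from UTC-7).
Sven ∩ Wiremu: 10:15-11:00, 13:00-16:00, 17:30-18:15.
Sven ∩ Wiremu ∩ Zane: 10:45-11:00, 15:00-15:30, 17:30-17:45.
Sven ∩ Wiremu ∩ Zane ∩ Freya: ∅.
Sven ∩ Wiremu ∩ Zane ∩ Freya ∩ Hana: ∅.
There is no time when everyone is free.
There is no common window, so the total is 0 minutes.

0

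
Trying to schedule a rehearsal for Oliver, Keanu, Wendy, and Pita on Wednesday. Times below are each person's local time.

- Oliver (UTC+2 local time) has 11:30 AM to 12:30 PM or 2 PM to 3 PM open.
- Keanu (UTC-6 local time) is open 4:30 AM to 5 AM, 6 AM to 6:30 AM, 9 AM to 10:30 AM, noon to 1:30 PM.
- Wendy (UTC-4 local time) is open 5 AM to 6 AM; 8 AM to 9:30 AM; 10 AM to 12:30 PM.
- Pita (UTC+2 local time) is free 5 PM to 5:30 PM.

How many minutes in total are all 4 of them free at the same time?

Oliver in UTC: 09:30-10:30, 12:00-13:00 (subtract 2h to convert from UTC+2).
Keanu in UTC: 10:30-11:00, 12:00-12:30, 15:00-16:30, 18:00-19:30 (add 6h to convert from UTC-6).
Wendy in UTC: 09:00-10:00, 12:00-13:30, 14:00-16:30 (add 4h to convert from UTC-4).
Pita in UTC: 15:00-15:30 (subtract 2h to convert from UTC+2).
Oliver ∩ Keanu: 12:00-12:30.
Oliver ∩ Keanu ∩ Wendy: 12:00-12:30.
Oliver ∩ Keanu ∩ Wendy ∩ Pita: ∅.
There is no time when everyone is free.
There is no common window, so the total is 0 minutes.

0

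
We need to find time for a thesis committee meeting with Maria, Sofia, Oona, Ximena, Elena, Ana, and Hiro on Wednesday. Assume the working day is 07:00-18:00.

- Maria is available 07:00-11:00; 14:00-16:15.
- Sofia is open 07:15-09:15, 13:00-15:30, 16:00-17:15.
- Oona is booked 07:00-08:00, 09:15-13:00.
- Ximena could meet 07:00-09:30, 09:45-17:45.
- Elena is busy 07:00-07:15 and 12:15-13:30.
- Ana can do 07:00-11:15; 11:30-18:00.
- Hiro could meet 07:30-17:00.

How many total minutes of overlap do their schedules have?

180

Maria free: 07:00-11:00, 14:00-16:15.
Sofia free: 07:15-09:15, 13:00-15:30, 16:00-17:15.
Oona free: 08:00-09:15, 13:00-18:00 (invert busy blocks within the working day).
Ximena free: 07:00-09:30, 09:45-17:45.
Elena free: 07:15-12:15, 13:30-18:00 (invert busy blocks within the working day).
Ana free: 07:00-11:15, 11:30-18:00.
Hiro free: 07:30-17:00.
Maria ∩ Sofia: 07:15-09:15, 14:00-15:30, 16:00-16:15.
Maria ∩ Sofia ∩ Oona: 08:00-09:15, 14:00-15:30, 16:00-16:15.
Maria ∩ Sofia ∩ Oona ∩ Ximena: 08:00-09:15, 14:00-15:30, 16:00-16:15.
Maria ∩ Sofia ∩ Oona ∩ Ximena ∩ Elena: 08:00-09:15, 14:00-15:30, 16:00-16:15.
Maria ∩ Sofia ∩ Oona ∩ Ximena ∩ Elena ∩ Ana: 08:00-09:15, 14:00-15:30, 16:00-16:15.
Maria ∩ Sofia ∩ Oona ∩ Ximena ∩ Elena ∩ Ana ∩ Hiro: 08:00-09:15, 14:00-15:30, 16:00-16:15.
Summing the common windows: 75 + 90 + 15 = 180 minutes.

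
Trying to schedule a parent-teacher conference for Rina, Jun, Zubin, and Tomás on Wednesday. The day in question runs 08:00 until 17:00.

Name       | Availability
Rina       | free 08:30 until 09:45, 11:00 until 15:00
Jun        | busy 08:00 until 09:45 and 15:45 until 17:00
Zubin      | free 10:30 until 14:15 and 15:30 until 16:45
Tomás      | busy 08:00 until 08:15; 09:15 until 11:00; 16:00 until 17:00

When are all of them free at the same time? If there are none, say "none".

Rina free: 08:30-09:45, 11:00-15:00.
Jun free: 09:45-15:45 (invert busy blocks within the working day).
Zubin free: 10:30-14:15, 15:30-16:45.
Tomás free: 08:15-09:15, 11:00-16:00 (invert busy blocks within the working day).
Rina ∩ Jun: 11:00-15:00.
Rina ∩ Jun ∩ Zubin: 11:00-14:15.
Rina ∩ Jun ∩ Zubin ∩ Tomás: 11:00-14:15.
So the common availability across everyone is 11:00-14:15.

11:00-14:15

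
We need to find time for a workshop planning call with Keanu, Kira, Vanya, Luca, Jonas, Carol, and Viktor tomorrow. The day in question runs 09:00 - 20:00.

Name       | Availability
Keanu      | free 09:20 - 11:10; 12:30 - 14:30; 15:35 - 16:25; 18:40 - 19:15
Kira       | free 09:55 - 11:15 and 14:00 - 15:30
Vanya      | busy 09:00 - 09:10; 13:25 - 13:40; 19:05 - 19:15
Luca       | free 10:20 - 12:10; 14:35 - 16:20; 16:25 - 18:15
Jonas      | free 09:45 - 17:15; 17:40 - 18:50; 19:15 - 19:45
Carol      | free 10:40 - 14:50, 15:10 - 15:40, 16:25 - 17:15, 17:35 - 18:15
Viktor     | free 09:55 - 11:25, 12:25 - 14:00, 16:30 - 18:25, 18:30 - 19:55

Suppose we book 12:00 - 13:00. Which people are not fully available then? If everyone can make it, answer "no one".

Keanu free: 09:20-11:10, 12:30-14:30, 15:35-16:25, 18:40-19:15.
Kira free: 09:55-11:15, 14:00-15:30.
Vanya free: 09:10-13:25, 13:40-19:05, 19:15-20:00 (invert busy blocks within the working day).
Luca free: 10:20-12:10, 14:35-16:20, 16:25-18:15.
Jonas free: 09:45-17:15, 17:40-18:50, 19:15-19:45.
Carol free: 10:40-14:50, 15:10-15:40, 16:25-17:15, 17:35-18:15.
Viktor free: 09:55-11:25, 12:25-14:00, 16:30-18:25, 18:30-19:55.
Keanu: not fully free for 12:00-13:00. Kira: not fully free for 12:00-13:00. Vanya: free for 12:00-13:00. Luca: not fully free for 12:00-13:00. Jonas: free for 12:00-13:00. Carol: free for 12:00-13:00. Viktor: not fully free for 12:00-13:00.

Keanu, Kira, Luca, Viktor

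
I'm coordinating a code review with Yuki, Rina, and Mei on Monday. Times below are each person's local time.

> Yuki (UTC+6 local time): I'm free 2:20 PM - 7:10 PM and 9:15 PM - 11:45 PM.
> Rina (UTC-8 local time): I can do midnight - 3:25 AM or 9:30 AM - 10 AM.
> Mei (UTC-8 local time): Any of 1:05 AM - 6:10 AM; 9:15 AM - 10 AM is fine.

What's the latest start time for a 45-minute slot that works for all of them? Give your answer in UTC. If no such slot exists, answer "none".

Yuki in UTC: 08:20-13:10, 15:15-17:45 (subtract 6h to convert from UTC+6).
Rina in UTC: 08:00-11:25, 17:30-18:00 (add 8h to convert from UTC-8).
Mei in UTC: 09:05-14:10, 17:15-18:00 (add 8h to convert from UTC-8).
Yuki ∩ Rina: 08:20-11:25, 17:30-17:45.
Yuki ∩ Rina ∩ Mei: 09:05-11:25, 17:30-17:45.
Those are the intersection windows.
The last common window of at least 45 minutes is 09:05-11:25; a 45-minute meeting can start as late as 10:40 and still end by 11:25.

10:40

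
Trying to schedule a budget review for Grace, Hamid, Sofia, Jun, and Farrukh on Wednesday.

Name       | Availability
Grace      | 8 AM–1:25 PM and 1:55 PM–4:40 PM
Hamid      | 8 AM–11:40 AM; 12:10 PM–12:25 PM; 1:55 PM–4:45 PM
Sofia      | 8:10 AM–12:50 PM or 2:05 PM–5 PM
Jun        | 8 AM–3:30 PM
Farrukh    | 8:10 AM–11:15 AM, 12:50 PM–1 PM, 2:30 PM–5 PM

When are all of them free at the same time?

Grace ∩ Hamid: 08:00-11:40, 12:10-12:25, 13:55-16:40.
Grace ∩ Hamid ∩ Sofia: 08:10-11:40, 12:10-12:25, 14:05-16:40.
Grace ∩ Hamid ∩ Sofia ∩ Jun: 08:10-11:40, 12:10-12:25, 14:05-15:30.
Grace ∩ Hamid ∩ Sofia ∩ Jun ∩ Farrukh: 08:10-11:15, 14:30-15:30.
So the common availability across everyone is 08:10-11:15, 14:30-15:30.

08:10-11:15, 14:30-15:30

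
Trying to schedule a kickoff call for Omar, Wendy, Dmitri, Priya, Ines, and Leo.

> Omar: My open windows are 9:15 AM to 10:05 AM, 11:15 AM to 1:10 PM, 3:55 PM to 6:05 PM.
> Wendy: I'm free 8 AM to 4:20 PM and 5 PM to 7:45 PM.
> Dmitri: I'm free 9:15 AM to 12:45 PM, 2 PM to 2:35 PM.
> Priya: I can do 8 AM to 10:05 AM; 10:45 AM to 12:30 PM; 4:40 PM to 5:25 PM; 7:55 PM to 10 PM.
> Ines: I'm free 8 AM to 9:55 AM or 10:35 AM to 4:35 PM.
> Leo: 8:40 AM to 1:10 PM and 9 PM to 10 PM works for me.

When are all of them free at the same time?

09:15-09:55, 11:15-12:30

Omar ∩ Wendy: 09:15-10:05, 11:15-13:10, 15:55-16:20, 17:00-18:05.
Omar ∩ Wendy ∩ Dmitri: 09:15-10:05, 11:15-12:45.
Omar ∩ Wendy ∩ Dmitri ∩ Priya: 09:15-10:05, 11:15-12:30.
Omar ∩ Wendy ∩ Dmitri ∩ Priya ∩ Ines: 09:15-09:55, 11:15-12:30.
Omar ∩ Wendy ∩ Dmitri ∩ Priya ∩ Ines ∩ Leo: 09:15-09:55, 11:15-12:30.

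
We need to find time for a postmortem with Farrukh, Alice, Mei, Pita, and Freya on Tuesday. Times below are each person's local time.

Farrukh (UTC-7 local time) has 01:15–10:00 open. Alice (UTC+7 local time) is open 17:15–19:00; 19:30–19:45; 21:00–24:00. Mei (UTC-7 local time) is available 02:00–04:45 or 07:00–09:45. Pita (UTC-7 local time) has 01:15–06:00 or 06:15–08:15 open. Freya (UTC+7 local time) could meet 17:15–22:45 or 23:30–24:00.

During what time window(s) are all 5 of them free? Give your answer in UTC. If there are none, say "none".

10:15-11:45, 14:00-15:15

Farrukh in UTC: 08:15-17:00 (add 7h to convert from UTC-7).
Alice in UTC: 10:15-12:00, 12:30-12:45, 14:00-17:00 (subtract 7h to convert from UTC+7).
Mei in UTC: 09:00-11:45, 14:00-16:45 (add 7h to convert from UTC-7).
Pita in UTC: 08:15-13:00, 13:15-15:15 (add 7h to convert from UTC-7).
Freya in UTC: 10:15-15:45, 16:30-17:00 (subtract 7h to convert from UTC+7).
Farrukh ∩ Alice: 10:15-12:00, 12:30-12:45, 14:00-17:00.
Farrukh ∩ Alice ∩ Mei: 10:15-11:45, 14:00-16:45.
Farrukh ∩ Alice ∩ Mei ∩ Pita: 10:15-11:45, 14:00-15:15.
Farrukh ∩ Alice ∩ Mei ∩ Pita ∩ Freya: 10:15-11:45, 14:00-15:15.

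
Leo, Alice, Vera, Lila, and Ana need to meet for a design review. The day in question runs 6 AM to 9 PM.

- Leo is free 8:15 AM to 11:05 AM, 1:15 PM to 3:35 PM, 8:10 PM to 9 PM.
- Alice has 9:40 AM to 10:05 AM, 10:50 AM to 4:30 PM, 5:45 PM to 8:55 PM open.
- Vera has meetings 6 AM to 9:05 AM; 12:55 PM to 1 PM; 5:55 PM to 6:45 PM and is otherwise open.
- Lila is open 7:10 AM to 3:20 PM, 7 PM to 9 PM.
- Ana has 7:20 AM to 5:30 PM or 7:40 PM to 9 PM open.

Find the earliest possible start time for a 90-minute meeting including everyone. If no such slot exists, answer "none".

Leo free: 08:15-11:05, 13:15-15:35, 20:10-21:00.
Alice free: 09:40-10:05, 10:50-16:30, 17:45-20:55.
Vera free: 09:05-12:55, 13:00-17:55, 18:45-21:00 (invert busy blocks within the working day).
Lila free: 07:10-15:20, 19:00-21:00.
Ana free: 07:20-17:30, 19:40-21:00.
Leo ∩ Alice: 09:40-10:05, 10:50-11:05, 13:15-15:35, 20:10-20:55.
Leo ∩ Alice ∩ Vera: 09:40-10:05, 10:50-11:05, 13:15-15:35, 20:10-20:55.
Leo ∩ Alice ∩ Vera ∩ Lila: 09:40-10:05, 10:50-11:05, 13:15-15:20, 20:10-20:55.
Leo ∩ Alice ∩ Vera ∩ Lila ∩ Ana: 09:40-10:05, 10:50-11:05, 13:15-15:20, 20:10-20:55.
So the common availability across everyone is 09:40-10:05, 10:50-11:05, 13:15-15:20, 20:10-20:55.
The first common window of at least 90 minutes is 13:15-15:20, so the earliest start is 13:15.

13:15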